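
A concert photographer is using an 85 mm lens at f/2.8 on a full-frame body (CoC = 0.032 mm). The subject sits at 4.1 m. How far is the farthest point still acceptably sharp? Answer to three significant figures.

4.31 m

Hyperfocal distance H = f²/(N·c) + f = 85²/(2.8 × 0.032) + 85 = 7225/0.0896 + 85 ≈ 80721.2 mm ≈ 80.72 m.
Far limit Df = s·(H − f)/(H − s) = 4100 × (80721.2 − 85) / (80721.2 − 4100) = 4100 × 80636.2 / 76621.2 ≈ 4314.8 mm ≈ 4.31 m.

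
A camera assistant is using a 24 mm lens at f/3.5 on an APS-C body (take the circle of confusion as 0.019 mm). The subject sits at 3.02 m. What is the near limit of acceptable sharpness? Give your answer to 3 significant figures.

2.24 m

Hyperfocal distance H = f²/(N·c) + f = 24²/(3.5 × 0.019) + 24 = 576/0.0665 + 24 ≈ 8685.7 mm ≈ 8.686 m.
Near limit Dn = s·(H − f)/(H + s − 2f) = 3020 × (8685.7 − 24) / (8685.7 + 3020 − 2 × 24) = 3020 × 8661.7 / 11657.7 ≈ 2243.9 mm ≈ 2.24 m.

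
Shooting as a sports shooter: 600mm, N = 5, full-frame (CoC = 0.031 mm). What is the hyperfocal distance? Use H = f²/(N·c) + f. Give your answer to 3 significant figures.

2320 m

Hyperfocal distance H = f²/(N·c) + f = 600²/(5 × 0.031) + 600 = 360000/0.155 + 600 ≈ 2323180.6 mm ≈ 2320 m.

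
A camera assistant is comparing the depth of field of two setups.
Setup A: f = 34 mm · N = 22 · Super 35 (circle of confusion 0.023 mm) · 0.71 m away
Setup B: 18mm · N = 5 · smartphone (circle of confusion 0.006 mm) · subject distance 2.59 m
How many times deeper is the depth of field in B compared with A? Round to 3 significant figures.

Setup A: H = 34²/(22×0.023) + 34 ≈ 2318.6 mm; DoF = Df − Dn = 1008.37 − 547.88 ≈ 460.49 mm.
Setup B: H = 18²/(5×0.006) + 18 ≈ 10818.0 mm; DoF = Df − Dn = 3399.6 − 2091.8 ≈ 1307.8 mm.
Ratio = 1307.8 / 460.49 ≈ 2.84.

2.84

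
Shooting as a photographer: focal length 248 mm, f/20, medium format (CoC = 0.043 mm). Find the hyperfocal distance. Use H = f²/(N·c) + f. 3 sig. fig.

Hyperfocal distance H = f²/(N·c) + f = 248²/(20 × 0.043) + 248 = 61504/0.86 + 248 ≈ 71764.3 mm ≈ 71.8 m.

71.8 m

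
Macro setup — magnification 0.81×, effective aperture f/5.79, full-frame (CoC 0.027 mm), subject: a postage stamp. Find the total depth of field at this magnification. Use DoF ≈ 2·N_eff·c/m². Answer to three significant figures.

0.477 mm

At magnification m, DoF ≈ 2·N_eff·c/m² = 2 × 5.79 × 0.027 / 0.81² = 0.3127 / 0.6561 ≈ 0.477 mm.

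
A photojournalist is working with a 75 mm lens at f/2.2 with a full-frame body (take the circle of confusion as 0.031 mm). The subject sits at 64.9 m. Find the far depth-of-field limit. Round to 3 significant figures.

303 m

Hyperfocal distance H = f²/(N·c) + f = 75²/(2.2 × 0.031) + 75 = 5625/0.0682 + 75 ≈ 82553.0 mm ≈ 82.55 m.
Far limit Df = s·(H − f)/(H − s) = 64900 × (82553.0 − 75) / (82553.0 − 64900) = 64900 × 82478.0 / 17653.0 ≈ 303224 mm ≈ 303 m.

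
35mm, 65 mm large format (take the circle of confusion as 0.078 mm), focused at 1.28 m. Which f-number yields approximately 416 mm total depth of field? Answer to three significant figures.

Write h = H − f = f²/(N·c). The thin-lens limits are Dn = s·h/(h + (s−f)) and Df = s·h/(h − (s−f)), so DoF = Df − Dn = 2·s·(s−f)·h / (h² − (s−f)²).
That is a quadratic in h: DoF·h² − 2·s·(s−f)·h − DoF·(s−f)² = 0 ⇒ h = (s−f)·(s + √(s² + DoF²)) / DoF = 1245 × (1280 + √(1280² + 416²)) / 416 = 1245 × (1280 + 1345.90) / 416 ≈ 7858.8 mm.
Then N = f²/(c·h) = 35² / (0.078 × 7858.8) = 1225 / 612.98 ≈ 2.00.

f/2.00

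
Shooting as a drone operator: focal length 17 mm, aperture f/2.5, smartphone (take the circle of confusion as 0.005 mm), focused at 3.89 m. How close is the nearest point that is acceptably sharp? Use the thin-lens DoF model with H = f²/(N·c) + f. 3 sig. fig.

Hyperfocal distance H = f²/(N·c) + f = 17²/(2.5 × 0.005) + 17 = 289/0.0125 + 17 ≈ 23137.0 mm ≈ 23.14 m.
Near limit Dn = s·(H − f)/(H + s − 2f) = 3890 × (23137.0 − 17) / (23137.0 + 3890 − 2 × 17) = 3890 × 23120.0 / 26993.0 ≈ 3331.9 mm ≈ 3.33 m.

3.33 m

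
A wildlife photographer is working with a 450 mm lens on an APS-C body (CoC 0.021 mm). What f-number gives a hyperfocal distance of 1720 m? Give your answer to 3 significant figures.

Rearrange H = f²/(N·c) + f for N: N = f² / ((H − f)·c).
N = 450² / ((1720000 − 450) × 0.021) = 202500 / 36111 ≈ 5.61.

f/5.61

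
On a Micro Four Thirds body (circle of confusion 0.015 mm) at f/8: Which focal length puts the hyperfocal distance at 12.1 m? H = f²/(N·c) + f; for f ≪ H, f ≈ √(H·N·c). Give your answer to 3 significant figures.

From H = f²/(N·c) + f, with f ≪ H: f ≈ √(H·N·c) = √(12100 × 8 × 0.015) = √1452.0 ≈ 38.11 mm.
Exact: f² + N·c·f − N·c·H = 0 ⇒ f = (−N·c + √((N·c)² + 4·N·c·H))/2 = (−0.12 + √5808.0)/2 ≈ 38.045 mm ≈ 38.0 mm.

38.0 mm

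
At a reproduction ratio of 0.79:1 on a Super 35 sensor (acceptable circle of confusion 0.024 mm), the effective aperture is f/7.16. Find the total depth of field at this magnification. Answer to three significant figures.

At magnification m, DoF ≈ 2·N_eff·c/m² = 2 × 7.16 × 0.024 / 0.79² = 0.3437 / 0.6241 ≈ 0.551 mm.

0.551 mm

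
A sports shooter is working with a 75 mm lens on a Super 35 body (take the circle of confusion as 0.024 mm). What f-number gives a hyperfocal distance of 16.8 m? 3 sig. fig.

Rearrange H = f²/(N·c) + f for N: N = f² / ((H − f)·c).
N = 75² / ((16800 − 75) × 0.024) = 5625 / 401.4 ≈ 14.

f/14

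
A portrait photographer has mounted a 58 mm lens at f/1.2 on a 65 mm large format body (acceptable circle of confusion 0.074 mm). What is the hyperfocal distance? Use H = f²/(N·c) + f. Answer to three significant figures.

37.9 m

Hyperfocal distance H = f²/(N·c) + f = 58²/(1.2 × 0.074) + 58 = 3364/0.0888 + 58 ≈ 37940.9 mm ≈ 37.9 m.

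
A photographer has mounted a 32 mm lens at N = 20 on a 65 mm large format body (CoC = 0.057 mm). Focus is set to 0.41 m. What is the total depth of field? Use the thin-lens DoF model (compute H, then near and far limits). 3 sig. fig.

419 mm

Hyperfocal distance H = f²/(N·c) + f = 32²/(20 × 0.057) + 32 = 1024/1.14 + 32 ≈ 930.2 mm ≈ 0.930 m.
Near limit Dn = s·(H − f)/(H + s − 2f) = 410 × (930.2 − 32) / (930.2 + 410 − 2 × 32) = 410 × 898.2 / 1276.2 ≈ 288.57 mm.
Far limit Df = s·(H − f)/(H − s) = 410 × (930.2 − 32) / (930.2 − 410) = 410 × 898.2 / 520.2 ≈ 707.90 mm.
Depth of field = Df − Dn = 707.90 − 288.57 ≈ 419.33 mm.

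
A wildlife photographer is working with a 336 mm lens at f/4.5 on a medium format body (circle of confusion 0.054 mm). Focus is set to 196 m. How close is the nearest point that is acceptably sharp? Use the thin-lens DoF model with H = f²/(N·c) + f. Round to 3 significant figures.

138 m

Hyperfocal distance H = f²/(N·c) + f = 336²/(4.5 × 0.054) + 336 = 112896/0.243 + 336 ≈ 464928.6 mm ≈ 464.9 m.
Near limit Dn = s·(H − f)/(H + s − 2f) = 196000 × (464928.6 − 336) / (464928.6 + 196000 − 2 × 336) = 196000 × 464592.6 / 660256.6 ≈ 137916 mm ≈ 138 m.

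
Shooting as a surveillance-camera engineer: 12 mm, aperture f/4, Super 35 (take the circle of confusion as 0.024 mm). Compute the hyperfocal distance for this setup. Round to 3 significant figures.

Hyperfocal distance H = f²/(N·c) + f = 12²/(4 × 0.024) + 12 = 144/0.096 + 12 ≈ 1512.0 mm ≈ 1.51 m.

1.51 m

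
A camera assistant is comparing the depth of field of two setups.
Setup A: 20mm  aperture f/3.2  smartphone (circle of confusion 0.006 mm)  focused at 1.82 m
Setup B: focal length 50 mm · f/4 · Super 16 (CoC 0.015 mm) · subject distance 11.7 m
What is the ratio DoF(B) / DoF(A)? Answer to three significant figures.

22.4

Setup A: H = 20²/(3.2×0.006) + 20 ≈ 20853.3 mm; DoF = Df − Dn = 1992.12 − 1675.26 ≈ 316.86 mm.
Setup B: H = 50²/(4×0.015) + 50 ≈ 41716.7 mm; DoF = Df − Dn = 16241.0 − 9143.5 ≈ 7097.5 mm.
Ratio = 7097.5 / 316.86 ≈ 22.4.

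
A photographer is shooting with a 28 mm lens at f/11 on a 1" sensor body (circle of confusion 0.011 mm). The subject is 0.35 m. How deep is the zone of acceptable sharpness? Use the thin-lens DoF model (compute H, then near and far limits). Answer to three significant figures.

Hyperfocal distance H = f²/(N·c) + f = 28²/(11 × 0.011) + 28 = 784/0.121 + 28 ≈ 6507.3 mm ≈ 6.507 m.
Near limit Dn = s·(H − f)/(H + s − 2f) = 350 × (6507.3 − 28) / (6507.3 + 350 − 2 × 28) = 350 × 6479.3 / 6801.3 ≈ 333.430 mm.
Far limit Df = s·(H − f)/(H − s) = 350 × (6507.3 − 28) / (6507.3 − 350) = 350 × 6479.3 / 6157.3 ≈ 368.303 mm.
Depth of field = Df − Dn = 368.303 − 333.430 ≈ 34.873 mm.

34.9 mm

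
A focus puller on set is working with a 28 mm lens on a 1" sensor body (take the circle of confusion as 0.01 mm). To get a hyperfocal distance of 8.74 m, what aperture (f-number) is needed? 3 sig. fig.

f/9

Rearrange H = f²/(N·c) + f for N: N = f² / ((H − f)·c).
N = 28² / ((8740 − 28) × 0.01) = 784 / 87.12 ≈ 9.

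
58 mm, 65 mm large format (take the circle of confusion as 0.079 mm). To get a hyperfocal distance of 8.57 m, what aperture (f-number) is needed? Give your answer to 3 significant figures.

Rearrange H = f²/(N·c) + f for N: N = f² / ((H − f)·c).
N = 58² / ((8570 − 58) × 0.079) = 3364 / 672.4 ≈ 5.

f/5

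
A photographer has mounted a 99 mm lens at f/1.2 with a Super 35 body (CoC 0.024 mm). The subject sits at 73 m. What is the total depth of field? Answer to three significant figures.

Hyperfocal distance H = f²/(N·c) + f = 99²/(1.2 × 0.024) + 99 = 9801/0.0288 + 99 ≈ 340411.5 mm ≈ 340.4 m.
Near limit Dn = s·(H − f)/(H + s − 2f) = 73000 × (340411.5 − 99) / (340411.5 + 73000 − 2 × 99) = 73000 × 340312.5 / 413213.5 ≈ 60121 mm.
Far limit Df = s·(H − f)/(H − s) = 73000 × (340411.5 − 99) / (340411.5 − 73000) = 73000 × 340312.5 / 267411.5 ≈ 92901 mm.
Depth of field = Df − Dn = 92901 − 60121 ≈ 32780 mm ≈ 32.8 m.

32.8 m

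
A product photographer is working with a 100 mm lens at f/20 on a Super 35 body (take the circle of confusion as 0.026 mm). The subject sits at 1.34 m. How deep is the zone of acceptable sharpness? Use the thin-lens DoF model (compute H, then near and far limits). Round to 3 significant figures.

174 mm

Hyperfocal distance H = f²/(N·c) + f = 100²/(20 × 0.026) + 100 = 10000/0.52 + 100 ≈ 19330.8 mm ≈ 19.33 m.
Near limit Dn = s·(H − f)/(H + s − 2f) = 1340 × (19330.8 − 100) / (19330.8 + 1340 − 2 × 100) = 1340 × 19230.8 / 20470.8 ≈ 1258.83 mm.
Far limit Df = s·(H − f)/(H − s) = 1340 × (19330.8 − 100) / (19330.8 − 1340) = 1340 × 19230.8 / 17990.8 ≈ 1432.36 mm.
Depth of field = Df − Dn = 1432.36 − 1258.83 ≈ 173.53 mm.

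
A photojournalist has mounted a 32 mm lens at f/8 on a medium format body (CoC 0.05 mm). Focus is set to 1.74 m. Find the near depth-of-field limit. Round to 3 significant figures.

1.04 m

Hyperfocal distance H = f²/(N·c) + f = 32²/(8 × 0.05) + 32 = 1024/0.4 + 32 ≈ 2592.0 mm ≈ 2.592 m.
Near limit Dn = s·(H − f)/(H + s − 2f) = 1740 × (2592.0 − 32) / (2592.0 + 1740 − 2 × 32) = 1740 × 2560.0 / 4268.0 ≈ 1043.7 mm ≈ 1.04 m.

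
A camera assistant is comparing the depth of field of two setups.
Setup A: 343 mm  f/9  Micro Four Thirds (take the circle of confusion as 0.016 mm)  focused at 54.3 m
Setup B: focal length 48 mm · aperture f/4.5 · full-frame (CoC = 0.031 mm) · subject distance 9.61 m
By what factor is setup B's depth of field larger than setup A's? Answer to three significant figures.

Setup A: H = 343²/(9×0.016) + 343 ≈ 817349.9 mm; DoF = Df − Dn = 58139.7 − 50936.1 ≈ 7203.6 mm.
Setup B: H = 48²/(4.5×0.031) + 48 ≈ 16564.1 mm; DoF = Df − Dn = 22824 − 6086 ≈ 16738 mm.
Ratio = 16738 / 7203.6 ≈ 2.32.

2.32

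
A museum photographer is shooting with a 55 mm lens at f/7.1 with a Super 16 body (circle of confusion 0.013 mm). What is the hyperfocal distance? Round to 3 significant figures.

32.8 m

Hyperfocal distance H = f²/(N·c) + f = 55²/(7.1 × 0.013) + 55 = 3025/0.0923 + 55 ≈ 32828.6 mm ≈ 32.8 m.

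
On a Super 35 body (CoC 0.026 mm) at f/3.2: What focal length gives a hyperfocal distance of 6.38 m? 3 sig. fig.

23.0 mm

From H = f²/(N·c) + f, with f ≪ H: f ≈ √(H·N·c) = √(6380 × 3.2 × 0.026) = √530.82 ≈ 23.04 mm.
The +f correction barely moves this — solving exactly, f² + N·c·f − N·c·H = 0 ⇒ f = (−N·c + √((N·c)² + 4·N·c·H))/2 = (−0.0832 + √2123.3)/2 ≈ 22.998 mm, so f ≈ 23.0 mm.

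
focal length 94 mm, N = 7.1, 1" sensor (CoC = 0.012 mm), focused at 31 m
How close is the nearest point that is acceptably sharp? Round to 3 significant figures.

23.9 m

Hyperfocal distance H = f²/(N·c) + f = 94²/(7.1 × 0.012) + 94 = 8836/0.0852 + 94 ≈ 103802.9 mm ≈ 103.8 m.
Near limit Dn = s·(H − f)/(H + s − 2f) = 31000 × (103802.9 − 94) / (103802.9 + 31000 − 2 × 94) = 31000 × 103708.9 / 134614.9 ≈ 23883 mm ≈ 23.9 m.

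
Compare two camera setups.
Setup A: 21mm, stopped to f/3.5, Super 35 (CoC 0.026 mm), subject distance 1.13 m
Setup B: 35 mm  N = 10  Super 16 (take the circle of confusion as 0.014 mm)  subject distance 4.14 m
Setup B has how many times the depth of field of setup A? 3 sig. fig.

9.13

Setup A: H = 21²/(3.5×0.026) + 21 ≈ 4867.2 mm; DoF = Df − Dn = 1465.33 − 919.57 ≈ 545.76 mm.
Setup B: H = 35²/(10×0.014) + 35 ≈ 8785.0 mm; DoF = Df − Dn = 7798.7 − 2818.0 ≈ 4980.7 mm.
Ratio = 4980.7 / 545.76 ≈ 9.13.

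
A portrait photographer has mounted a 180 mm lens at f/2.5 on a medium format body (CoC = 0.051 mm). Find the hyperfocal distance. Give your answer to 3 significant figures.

Hyperfocal distance H = f²/(N·c) + f = 180²/(2.5 × 0.051) + 180 = 32400/0.1275 + 180 ≈ 254297.6 mm ≈ 254 m.

254 m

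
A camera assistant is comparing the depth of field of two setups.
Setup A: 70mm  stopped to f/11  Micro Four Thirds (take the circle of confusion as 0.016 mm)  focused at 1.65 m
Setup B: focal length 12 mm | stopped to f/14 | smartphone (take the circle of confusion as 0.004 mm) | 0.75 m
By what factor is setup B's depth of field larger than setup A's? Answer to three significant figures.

2.50

Setup A: H = 70²/(11×0.016) + 70 ≈ 27910.9 mm; DoF = Df − Dn = 1749.27 − 1561.39 ≈ 187.88 mm.
Setup B: H = 12²/(14×0.004) + 12 ≈ 2583.4 mm; DoF = Df − Dn = 1051.89 − 582.75 ≈ 469.14 mm.
Ratio = 469.14 / 187.88 ≈ 2.50.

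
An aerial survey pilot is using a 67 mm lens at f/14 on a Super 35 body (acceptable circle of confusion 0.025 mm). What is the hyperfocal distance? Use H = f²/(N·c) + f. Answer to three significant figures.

Hyperfocal distance H = f²/(N·c) + f = 67²/(14 × 0.025) + 67 = 4489/0.35 + 67 ≈ 12892.7 mm ≈ 12.9 m.

12.9 m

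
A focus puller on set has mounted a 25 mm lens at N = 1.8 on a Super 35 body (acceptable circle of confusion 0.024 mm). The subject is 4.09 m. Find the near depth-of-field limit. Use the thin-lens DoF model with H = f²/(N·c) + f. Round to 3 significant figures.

Hyperfocal distance H = f²/(N·c) + f = 25²/(1.8 × 0.024) + 25 = 625/0.0432 + 25 ≈ 14492.6 mm ≈ 14.49 m.
Near limit Dn = s·(H − f)/(H + s − 2f) = 4090 × (14492.6 − 25) / (14492.6 + 4090 − 2 × 25) = 4090 × 14467.6 / 18532.6 ≈ 3192.9 mm ≈ 3.19 m.

3.19 m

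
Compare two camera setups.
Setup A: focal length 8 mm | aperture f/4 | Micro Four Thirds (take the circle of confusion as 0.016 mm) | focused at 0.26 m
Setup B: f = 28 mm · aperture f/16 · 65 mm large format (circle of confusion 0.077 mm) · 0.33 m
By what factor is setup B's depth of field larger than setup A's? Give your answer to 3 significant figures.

2.89

Setup A: H = 8²/(4×0.016) + 8 ≈ 1008.0 mm; DoF = Df − Dn = 347.59 − 207.67 ≈ 139.92 mm.
Setup B: H = 28²/(16×0.077) + 28 ≈ 664.4 mm; DoF = Df − Dn = 628.06 − 223.79 ≈ 404.27 mm.
Ratio = 404.27 / 139.92 ≈ 2.89.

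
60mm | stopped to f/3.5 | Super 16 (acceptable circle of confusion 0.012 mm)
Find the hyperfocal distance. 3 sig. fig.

85.8 m

Hyperfocal distance H = f²/(N·c) + f = 60²/(3.5 × 0.012) + 60 = 3600/0.042 + 60 ≈ 85774.3 mm ≈ 85.8 m.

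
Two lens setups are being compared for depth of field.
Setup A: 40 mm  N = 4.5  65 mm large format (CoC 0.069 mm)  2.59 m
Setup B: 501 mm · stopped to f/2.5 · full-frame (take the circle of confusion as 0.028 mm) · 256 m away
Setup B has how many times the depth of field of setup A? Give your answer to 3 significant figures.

10.8

Setup A: H = 40²/(4.5×0.069) + 40 ≈ 5193.0 mm; DoF = Df − Dn = 5127.3 − 1732.6 ≈ 3394.7 mm.
Setup B: H = 501²/(2.5×0.028) + 501 ≈ 3586229.6 mm; DoF = Df − Dn = 275641 − 238972 ≈ 36669 mm.
Ratio = 36669 / 3394.7 ≈ 10.8.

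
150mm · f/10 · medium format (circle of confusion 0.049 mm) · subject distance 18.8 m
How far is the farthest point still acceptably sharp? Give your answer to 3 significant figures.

Hyperfocal distance H = f²/(N·c) + f = 150²/(10 × 0.049) + 150 = 22500/0.49 + 150 ≈ 46068.4 mm ≈ 46.07 m.
Far limit Df = s·(H − f)/(H − s) = 18800 × (46068.4 − 150) / (46068.4 − 18800) = 18800 × 45918.4 / 27268.4 ≈ 31658 mm ≈ 31.7 m.

31.7 m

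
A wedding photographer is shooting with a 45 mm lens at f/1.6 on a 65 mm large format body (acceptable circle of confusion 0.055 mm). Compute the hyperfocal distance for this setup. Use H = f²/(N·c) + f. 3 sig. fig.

23.1 m

Hyperfocal distance H = f²/(N·c) + f = 45²/(1.6 × 0.055) + 45 = 2025/0.088 + 45 ≈ 23056.4 mm ≈ 23.1 m.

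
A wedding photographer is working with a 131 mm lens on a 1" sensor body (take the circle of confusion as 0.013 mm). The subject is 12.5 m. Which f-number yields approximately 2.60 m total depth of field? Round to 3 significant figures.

Write h = H − f = f²/(N·c). The thin-lens limits are Dn = s·h/(h + (s−f)) and Df = s·h/(h − (s−f)), so DoF = Df − Dn = 2·s·(s−f)·h / (h² − (s−f)²).
That is a quadratic in h: DoF·h² − 2·s·(s−f)·h − DoF·(s−f)² = 0 ⇒ h = (s−f)·(s + √(s² + DoF²)) / DoF = 12369 × (12500 + √(12500² + 2600²)) / 2600 = 12369 × (12500 + 12767.5) / 2600 ≈ 120205 mm.
Then N = f²/(c·h) = 131² / (0.013 × 120205) = 17161 / 1562.7 ≈ 11.

f/11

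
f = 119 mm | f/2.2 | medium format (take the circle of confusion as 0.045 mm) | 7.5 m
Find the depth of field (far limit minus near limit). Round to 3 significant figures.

Hyperfocal distance H = f²/(N·c) + f = 119²/(2.2 × 0.045) + 119 = 14161/0.099 + 119 ≈ 143159.4 mm ≈ 143.2 m.
Near limit Dn = s·(H − f)/(H + s − 2f) = 7500 × (143159.4 − 119) / (143159.4 + 7500 − 2 × 119) = 7500 × 143040.4 / 150421.4 ≈ 7131.98 mm.
Far limit Df = s·(H − f)/(H − s) = 7500 × (143159.4 − 119) / (143159.4 − 7500) = 7500 × 143040.4 / 135659.4 ≈ 7908.06 mm.
Depth of field = Df − Dn = 7908.06 − 7131.98 ≈ 776.08 mm ≈ 0.776 m.

0.776 m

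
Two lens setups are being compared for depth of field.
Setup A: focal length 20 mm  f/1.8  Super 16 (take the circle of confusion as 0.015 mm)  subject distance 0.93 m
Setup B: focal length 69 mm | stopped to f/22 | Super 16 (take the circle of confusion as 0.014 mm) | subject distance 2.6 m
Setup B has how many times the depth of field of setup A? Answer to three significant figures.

Setup A: H = 20²/(1.8×0.015) + 20 ≈ 14834.8 mm; DoF = Df − Dn = 990.86 − 876.18 ≈ 114.68 mm.
Setup B: H = 69²/(22×0.014) + 69 ≈ 15526.8 mm; DoF = Df − Dn = 3109.07 − 2234.18 ≈ 874.89 mm.
Ratio = 874.89 / 114.68 ≈ 7.63.

7.63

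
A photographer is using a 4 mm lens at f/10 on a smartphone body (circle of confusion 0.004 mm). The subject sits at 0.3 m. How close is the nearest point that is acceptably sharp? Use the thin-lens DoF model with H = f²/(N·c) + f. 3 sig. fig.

Hyperfocal distance H = f²/(N·c) + f = 4²/(10 × 0.004) + 4 = 16/0.04 + 4 ≈ 404.0 mm ≈ 0.404 m.
Near limit Dn = s·(H − f)/(H + s − 2f) = 300 × (404.0 − 4) / (404.0 + 300 − 2 × 4) = 300 × 400.0 / 696.0 ≈ 172.41 mm.

172 mm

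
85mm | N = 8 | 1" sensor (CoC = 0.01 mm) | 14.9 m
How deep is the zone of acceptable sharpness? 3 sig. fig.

5.02 m

Hyperfocal distance H = f²/(N·c) + f = 85²/(8 × 0.01) + 85 = 7225/0.08 + 85 ≈ 90397.5 mm ≈ 90.40 m.
Near limit Dn = s·(H − f)/(H + s − 2f) = 14900 × (90397.5 − 85) / (90397.5 + 14900 − 2 × 85) = 14900 × 90312.5 / 105127.5 ≈ 12800.2 mm.
Far limit Df = s·(H − f)/(H − s) = 14900 × (90397.5 − 85) / (90397.5 − 14900) = 14900 × 90312.5 / 75497.5 ≈ 17823.9 mm.
Depth of field = Df − Dn = 17823.9 − 12800.2 ≈ 5023.7 mm ≈ 5.02 m.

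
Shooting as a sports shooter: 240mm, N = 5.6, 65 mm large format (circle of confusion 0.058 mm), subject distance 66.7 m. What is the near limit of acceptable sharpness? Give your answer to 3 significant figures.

48.5 m

Hyperfocal distance H = f²/(N·c) + f = 240²/(5.6 × 0.058) + 240 = 57600/0.3248 + 240 ≈ 177579.9 mm ≈ 177.6 m.
Near limit Dn = s·(H − f)/(H + s − 2f) = 66700 × (177579.9 − 240) / (177579.9 + 66700 − 2 × 240) = 66700 × 177339.9 / 243799.9 ≈ 48518 mm ≈ 48.5 m.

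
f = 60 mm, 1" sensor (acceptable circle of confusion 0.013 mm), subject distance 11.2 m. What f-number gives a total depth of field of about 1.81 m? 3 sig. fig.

f/2.00

Write h = H − f = f²/(N·c). The thin-lens limits are Dn = s·h/(h + (s−f)) and Df = s·h/(h − (s−f)), so DoF = Df − Dn = 2·s·(s−f)·h / (h² − (s−f)²).
That is a quadratic in h: DoF·h² − 2·s·(s−f)·h − DoF·(s−f)² = 0 ⇒ h = (s−f)·(s + √(s² + DoF²)) / DoF = 11140 × (11200 + √(11200² + 1810²)) / 1810 = 11140 × (11200 + 11345.3) / 1810 ≈ 138760 mm.
Then N = f²/(c·h) = 60² / (0.013 × 138760) = 3600 / 1803.9 ≈ 2.00.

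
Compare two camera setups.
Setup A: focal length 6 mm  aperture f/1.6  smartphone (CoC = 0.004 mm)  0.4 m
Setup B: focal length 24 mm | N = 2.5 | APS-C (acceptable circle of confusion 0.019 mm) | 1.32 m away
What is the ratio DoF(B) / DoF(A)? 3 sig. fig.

5.07

Setup A: H = 6²/(1.6×0.004) + 6 ≈ 5631.0 mm; DoF = Df − Dn = 430.128 − 373.816 ≈ 56.312 mm.
Setup B: H = 24²/(2.5×0.019) + 24 ≈ 12150.3 mm; DoF = Df − Dn = 1477.96 − 1192.55 ≈ 285.41 mm.
Ratio = 285.41 / 56.312 ≈ 5.07.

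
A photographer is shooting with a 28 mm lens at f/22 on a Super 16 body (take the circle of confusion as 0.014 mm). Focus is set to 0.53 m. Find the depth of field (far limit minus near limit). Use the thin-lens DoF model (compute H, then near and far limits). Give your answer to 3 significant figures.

Hyperfocal distance H = f²/(N·c) + f = 28²/(22 × 0.014) + 28 = 784/0.308 + 28 ≈ 2573.5 mm ≈ 2.573 m.
Near limit Dn = s·(H − f)/(H + s − 2f) = 530 × (2573.5 − 28) / (2573.5 + 530 − 2 × 28) = 530 × 2545.5 / 3047.5 ≈ 442.69 mm.
Far limit Df = s·(H − f)/(H − s) = 530 × (2573.5 − 28) / (2573.5 − 530) = 530 × 2545.5 / 2043.5 ≈ 660.20 mm.
Depth of field = Df − Dn = 660.20 − 442.69 ≈ 217.51 mm.

218 mm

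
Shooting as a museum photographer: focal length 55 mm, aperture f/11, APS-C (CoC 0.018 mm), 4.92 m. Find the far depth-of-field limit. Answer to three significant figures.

Hyperfocal distance H = f²/(N·c) + f = 55²/(11 × 0.018) + 55 = 3025/0.198 + 55 ≈ 15332.8 mm ≈ 15.33 m.
Far limit Df = s·(H − f)/(H − s) = 4920 × (15332.8 − 55) / (15332.8 − 4920) = 4920 × 15277.8 / 10412.8 ≈ 7218.7 mm ≈ 7.22 m.

7.22 m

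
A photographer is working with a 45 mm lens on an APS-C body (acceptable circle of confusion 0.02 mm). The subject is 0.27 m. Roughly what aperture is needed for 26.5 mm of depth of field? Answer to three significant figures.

f/22

Write h = H − f = f²/(N·c). The thin-lens limits are Dn = s·h/(h + (s−f)) and Df = s·h/(h − (s−f)), so DoF = Df − Dn = 2·s·(s−f)·h / (h² − (s−f)²).
That is a quadratic in h: DoF·h² − 2·s·(s−f)·h − DoF·(s−f)² = 0 ⇒ h = (s−f)·(s + √(s² + DoF²)) / DoF = 225 × (270 + √(270² + 26.5²)) / 26.5 = 225 × (270 + 271.297) / 26.5 ≈ 4595.9 mm.
Then N = f²/(c·h) = 45² / (0.02 × 4595.9) = 2025 / 91.918 ≈ 22.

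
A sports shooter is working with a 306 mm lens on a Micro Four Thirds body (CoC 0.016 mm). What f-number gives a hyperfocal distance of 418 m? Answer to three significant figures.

Rearrange H = f²/(N·c) + f for N: N = f² / ((H − f)·c).
N = 306² / ((418000 − 306) × 0.016) = 93636 / 6683 ≈ 14.

f/14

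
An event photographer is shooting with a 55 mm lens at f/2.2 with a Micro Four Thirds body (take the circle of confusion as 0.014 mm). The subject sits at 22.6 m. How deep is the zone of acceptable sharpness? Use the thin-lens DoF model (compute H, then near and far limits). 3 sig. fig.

11.0 m

Hyperfocal distance H = f²/(N·c) + f = 55²/(2.2 × 0.014) + 55 = 3025/0.0308 + 55 ≈ 98269.3 mm ≈ 98.27 m.
Near limit Dn = s·(H − f)/(H + s − 2f) = 22600 × (98269.3 − 55) / (98269.3 + 22600 − 2 × 55) = 22600 × 98214.3 / 120759.3 ≈ 18381 mm.
Far limit Df = s·(H − f)/(H − s) = 22600 × (98269.3 − 55) / (98269.3 − 22600) = 22600 × 98214.3 / 75669.3 ≈ 29333 mm.
Depth of field = Df − Dn = 29333 − 18381 ≈ 10952 mm ≈ 11.0 m.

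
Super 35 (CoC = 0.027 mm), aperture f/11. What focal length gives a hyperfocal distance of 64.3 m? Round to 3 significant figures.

138 mm

From H = f²/(N·c) + f, with f ≪ H: f ≈ √(H·N·c) = √(64300 × 11 × 0.027) = √19097 ≈ 138.2 mm.
The +f correction barely moves this — solving exactly, f² + N·c·f − N·c·H = 0 ⇒ f = (−N·c + √((N·c)² + 4·N·c·H))/2 = (−0.297 + √76388)/2 ≈ 138.04 mm, so f ≈ 138 mm.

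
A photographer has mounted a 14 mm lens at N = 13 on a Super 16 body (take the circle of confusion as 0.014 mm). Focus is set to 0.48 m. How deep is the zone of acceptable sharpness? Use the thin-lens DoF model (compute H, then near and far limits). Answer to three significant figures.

Hyperfocal distance H = f²/(N·c) + f = 14²/(13 × 0.014) + 14 = 196/0.182 + 14 ≈ 1090.9 mm ≈ 1.091 m.
Near limit Dn = s·(H − f)/(H + s − 2f) = 480 × (1090.9 − 14) / (1090.9 + 480 − 2 × 14) = 480 × 1076.9 / 1542.9 ≈ 335.03 mm.
Far limit Df = s·(H − f)/(H − s) = 480 × (1090.9 − 14) / (1090.9 − 480) = 480 × 1076.9 / 610.9 ≈ 846.13 mm.
Depth of field = Df − Dn = 846.13 − 335.03 ≈ 511.10 mm ≈ 0.511 m.

0.511 m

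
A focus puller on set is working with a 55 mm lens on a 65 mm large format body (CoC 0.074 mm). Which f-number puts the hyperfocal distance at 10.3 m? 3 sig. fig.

f/3.99

Rearrange H = f²/(N·c) + f for N: N = f² / ((H − f)·c).
N = 55² / ((10300 − 55) × 0.074) = 3025 / 758.1 ≈ 3.99.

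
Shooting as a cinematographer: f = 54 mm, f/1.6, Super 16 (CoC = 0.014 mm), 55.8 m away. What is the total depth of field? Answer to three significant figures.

58.5 m

Hyperfocal distance H = f²/(N·c) + f = 54²/(1.6 × 0.014) + 54 = 2916/0.0224 + 54 ≈ 130232.6 mm ≈ 130.2 m.
Near limit Dn = s·(H − f)/(H + s − 2f) = 55800 × (130232.6 − 54) / (130232.6 + 55800 − 2 × 54) = 55800 × 130178.6 / 185924.6 ≈ 39069 mm.
Far limit Df = s·(H − f)/(H − s) = 55800 × (130232.6 − 54) / (130232.6 − 55800) = 55800 × 130178.6 / 74432.6 ≈ 97591 mm.
Depth of field = Df − Dn = 97591 − 39069 ≈ 58522 mm ≈ 58.5 m.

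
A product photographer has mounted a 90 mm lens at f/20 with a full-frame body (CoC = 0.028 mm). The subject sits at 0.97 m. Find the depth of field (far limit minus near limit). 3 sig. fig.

118 mm

Hyperfocal distance H = f²/(N·c) + f = 90²/(20 × 0.028) + 90 = 8100/0.56 + 90 ≈ 14554.3 mm ≈ 14.55 m.
Near limit Dn = s·(H − f)/(H + s − 2f) = 970 × (14554.3 − 90) / (14554.3 + 970 − 2 × 90) = 970 × 14464.3 / 15344.3 ≈ 914.37 mm.
Far limit Df = s·(H − f)/(H − s) = 970 × (14554.3 − 90) / (14554.3 − 970) = 970 × 14464.3 / 13584.3 ≈ 1032.84 mm.
Depth of field = Df − Dn = 1032.84 − 914.37 ≈ 118.47 mm.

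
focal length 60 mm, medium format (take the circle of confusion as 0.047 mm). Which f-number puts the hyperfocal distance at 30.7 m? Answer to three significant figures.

Rearrange H = f²/(N·c) + f for N: N = f² / ((H − f)·c).
N = 60² / ((30700 − 60) × 0.047) = 3600 / 1440 ≈ 2.50.

f/2.50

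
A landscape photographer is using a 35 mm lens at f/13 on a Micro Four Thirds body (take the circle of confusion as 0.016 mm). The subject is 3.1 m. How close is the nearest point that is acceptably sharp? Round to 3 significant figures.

2.04 m

Hyperfocal distance H = f²/(N·c) + f = 35²/(13 × 0.016) + 35 = 1225/0.208 + 35 ≈ 5924.4 mm ≈ 5.924 m.
Near limit Dn = s·(H − f)/(H + s − 2f) = 3100 × (5924.4 − 35) / (5924.4 + 3100 − 2 × 35) = 3100 × 5889.4 / 8954.4 ≈ 2038.9 mm ≈ 2.04 m.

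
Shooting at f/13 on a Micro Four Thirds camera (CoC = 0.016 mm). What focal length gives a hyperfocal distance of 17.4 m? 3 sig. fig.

60.1 mm

From H = f²/(N·c) + f, with f ≪ H: f ≈ √(H·N·c) = √(17400 × 13 × 0.016) = √3619.2 ≈ 60.16 mm.
Exact: f² + N·c·f − N·c·H = 0 ⇒ f = (−N·c + √((N·c)² + 4·N·c·H))/2 = (−0.208 + √14477)/2 ≈ 60.056 mm ≈ 60.1 mm.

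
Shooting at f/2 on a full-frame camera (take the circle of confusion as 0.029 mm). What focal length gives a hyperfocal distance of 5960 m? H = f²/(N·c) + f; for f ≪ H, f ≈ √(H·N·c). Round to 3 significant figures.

588 mm

From H = f²/(N·c) + f, with f ≪ H: f ≈ √(H·N·c) = √(5960000 × 2 × 0.029) = √345680 ≈ 587.9 mm.
The +f correction barely moves this — solving exactly, f² + N·c·f − N·c·H = 0 ⇒ f = (−N·c + √((N·c)² + 4·N·c·H))/2 = (−0.058 + √1382720)/2 ≈ 587.92 mm, so f ≈ 588 mm.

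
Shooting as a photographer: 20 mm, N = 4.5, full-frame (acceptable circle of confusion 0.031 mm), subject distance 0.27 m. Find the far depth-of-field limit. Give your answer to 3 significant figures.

Hyperfocal distance H = f²/(N·c) + f = 20²/(4.5 × 0.031) + 20 = 400/0.1395 + 20 ≈ 2887.4 mm ≈ 2.887 m.
Far limit Df = s·(H − f)/(H − s) = 270 × (2887.4 − 20) / (2887.4 − 270) = 270 × 2867.4 / 2617.4 ≈ 295.79 mm.

296 mm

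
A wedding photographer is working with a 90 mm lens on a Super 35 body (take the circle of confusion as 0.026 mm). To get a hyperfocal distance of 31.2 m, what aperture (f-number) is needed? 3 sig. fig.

f/10

Rearrange H = f²/(N·c) + f for N: N = f² / ((H − f)·c).
N = 90² / ((31200 − 90) × 0.026) = 8100 / 808.9 ≈ 10.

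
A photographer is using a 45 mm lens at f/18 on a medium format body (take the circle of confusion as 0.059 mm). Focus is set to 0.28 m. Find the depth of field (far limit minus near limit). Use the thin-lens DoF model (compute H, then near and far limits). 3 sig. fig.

70.1 mm

Hyperfocal distance H = f²/(N·c) + f = 45²/(18 × 0.059) + 45 = 2025/1.062 + 45 ≈ 1951.8 mm ≈ 1.952 m.
Near limit Dn = s·(H − f)/(H + s − 2f) = 280 × (1951.8 − 45) / (1951.8 + 280 − 2 × 45) = 280 × 1906.8 / 2141.8 ≈ 249.278 mm.
Far limit Df = s·(H − f)/(H − s) = 280 × (1951.8 − 45) / (1951.8 − 280) = 280 × 1906.8 / 1671.8 ≈ 319.359 mm.
Depth of field = Df − Dn = 319.359 − 249.278 ≈ 70.081 mm.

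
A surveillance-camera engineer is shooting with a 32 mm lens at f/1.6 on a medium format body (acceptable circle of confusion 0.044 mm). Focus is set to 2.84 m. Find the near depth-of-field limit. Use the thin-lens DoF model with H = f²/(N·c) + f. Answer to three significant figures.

Hyperfocal distance H = f²/(N·c) + f = 32²/(1.6 × 0.044) + 32 = 1024/0.0704 + 32 ≈ 14577.5 mm ≈ 14.58 m.
Near limit Dn = s·(H − f)/(H + s − 2f) = 2840 × (14577.5 − 32) / (14577.5 + 2840 − 2 × 32) = 2840 × 14545.5 / 17353.5 ≈ 2380.5 mm ≈ 2.38 m.

2.38 m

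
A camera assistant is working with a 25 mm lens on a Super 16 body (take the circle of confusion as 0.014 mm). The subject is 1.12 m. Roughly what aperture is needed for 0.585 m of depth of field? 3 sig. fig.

f/10

Write h = H − f = f²/(N·c). The thin-lens limits are Dn = s·h/(h + (s−f)) and Df = s·h/(h − (s−f)), so DoF = Df − Dn = 2·s·(s−f)·h / (h² − (s−f)²).
That is a quadratic in h: DoF·h² − 2·s·(s−f)·h − DoF·(s−f)² = 0 ⇒ h = (s−f)·(s + √(s² + DoF²)) / DoF = 1095 × (1120 + √(1120² + 585²)) / 585 = 1095 × (1120 + 1263.58) / 585 ≈ 4461.6 mm.
Then N = f²/(c·h) = 25² / (0.014 × 4461.6) = 625 / 62.462 ≈ 10.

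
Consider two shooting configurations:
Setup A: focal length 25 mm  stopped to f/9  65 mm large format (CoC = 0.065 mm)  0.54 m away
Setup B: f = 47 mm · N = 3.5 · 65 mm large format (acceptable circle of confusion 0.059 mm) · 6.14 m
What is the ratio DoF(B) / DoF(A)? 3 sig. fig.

15.3

Setup A: H = 25²/(9×0.065) + 25 ≈ 1093.4 mm; DoF = Df − Dn = 1042.55 − 364.36 ≈ 678.19 mm.
Setup B: H = 47²/(3.5×0.059) + 47 ≈ 10744.3 mm; DoF = Df − Dn = 14265 − 3912 ≈ 10353 mm.
Ratio = 10353 / 678.19 ≈ 15.3.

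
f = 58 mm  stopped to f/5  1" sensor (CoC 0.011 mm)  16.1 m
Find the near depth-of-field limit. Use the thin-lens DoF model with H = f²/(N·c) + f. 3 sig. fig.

Hyperfocal distance H = f²/(N·c) + f = 58²/(5 × 0.011) + 58 = 3364/0.055 + 58 ≈ 61221.6 mm ≈ 61.22 m.
Near limit Dn = s·(H − f)/(H + s − 2f) = 16100 × (61221.6 − 58) / (61221.6 + 16100 − 2 × 58) = 16100 × 61163.6 / 77205.6 ≈ 12755 mm ≈ 12.8 m.

12.8 m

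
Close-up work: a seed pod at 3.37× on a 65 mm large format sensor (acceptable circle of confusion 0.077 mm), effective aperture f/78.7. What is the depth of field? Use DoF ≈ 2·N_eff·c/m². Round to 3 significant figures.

At magnification m, DoF ≈ 2·N_eff·c/m² = 2 × 78.7 × 0.077 / 3.37² = 12.12 / 11.36 ≈ 1.07 mm.

1.07 mm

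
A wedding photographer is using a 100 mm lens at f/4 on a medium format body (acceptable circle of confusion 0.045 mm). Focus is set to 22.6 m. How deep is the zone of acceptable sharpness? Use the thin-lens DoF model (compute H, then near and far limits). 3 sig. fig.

21.9 m

Hyperfocal distance H = f²/(N·c) + f = 100²/(4 × 0.045) + 100 = 10000/0.18 + 100 ≈ 55655.6 mm ≈ 55.66 m.
Near limit Dn = s·(H − f)/(H + s − 2f) = 22600 × (55655.6 − 100) / (55655.6 + 22600 − 2 × 100) = 22600 × 55555.6 / 78055.6 ≈ 16085 mm.
Far limit Df = s·(H − f)/(H − s) = 22600 × (55655.6 − 100) / (55655.6 − 22600) = 22600 × 55555.6 / 33055.6 ≈ 37983 mm.
Depth of field = Df − Dn = 37983 − 16085 ≈ 21898 mm ≈ 21.9 m.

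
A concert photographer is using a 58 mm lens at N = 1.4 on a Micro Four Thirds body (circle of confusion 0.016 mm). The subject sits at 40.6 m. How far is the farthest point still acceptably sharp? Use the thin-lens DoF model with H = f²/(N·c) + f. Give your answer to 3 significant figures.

55.6 m

Hyperfocal distance H = f²/(N·c) + f = 58²/(1.4 × 0.016) + 58 = 3364/0.0224 + 58 ≈ 150236.6 mm ≈ 150.2 m.
Far limit Df = s·(H − f)/(H − s) = 40600 × (150236.6 − 58) / (150236.6 − 40600) = 40600 × 150178.6 / 109636.6 ≈ 55613 mm ≈ 55.6 m.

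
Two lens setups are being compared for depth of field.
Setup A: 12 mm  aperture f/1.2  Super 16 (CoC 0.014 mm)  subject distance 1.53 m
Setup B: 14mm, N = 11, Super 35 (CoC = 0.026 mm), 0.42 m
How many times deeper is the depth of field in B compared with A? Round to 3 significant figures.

1.37

Setup A: H = 12²/(1.2×0.014) + 12 ≈ 8583.4 mm; DoF = Df − Dn = 1859.28 − 1299.80 ≈ 559.48 mm.
Setup B: H = 14²/(11×0.026) + 14 ≈ 699.3 mm; DoF = Df − Dn = 1030.49 − 263.75 ≈ 766.74 mm.
Ratio = 766.74 / 559.48 ≈ 1.37.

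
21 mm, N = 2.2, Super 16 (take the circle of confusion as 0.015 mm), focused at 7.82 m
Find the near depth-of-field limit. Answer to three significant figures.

Hyperfocal distance H = f²/(N·c) + f = 21²/(2.2 × 0.015) + 21 = 441/0.033 + 21 ≈ 13384.6 mm ≈ 13.38 m.
Near limit Dn = s·(H − f)/(H + s − 2f) = 7820 × (13384.6 − 21) / (13384.6 + 7820 − 2 × 21) = 7820 × 13363.6 / 21162.6 ≈ 4938.1 mm ≈ 4.94 m.

4.94 m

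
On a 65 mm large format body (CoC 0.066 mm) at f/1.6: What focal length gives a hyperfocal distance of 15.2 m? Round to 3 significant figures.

From H = f²/(N·c) + f, with f ≪ H: f ≈ √(H·N·c) = √(15200 × 1.6 × 0.066) = √1605.1 ≈ 40.06 mm.
Exact: f² + N·c·f − N·c·H = 0 ⇒ f = (−N·c + √((N·c)² + 4·N·c·H))/2 = (−0.1056 + √6420.5)/2 ≈ 40.011 mm ≈ 40.0 mm.

40.0 mm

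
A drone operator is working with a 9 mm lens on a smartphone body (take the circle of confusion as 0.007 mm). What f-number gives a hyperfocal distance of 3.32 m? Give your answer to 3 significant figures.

f/3.49

Rearrange H = f²/(N·c) + f for N: N = f² / ((H − f)·c).
N = 9² / ((3320 − 9) × 0.007) = 81 / 23.18 ≈ 3.49.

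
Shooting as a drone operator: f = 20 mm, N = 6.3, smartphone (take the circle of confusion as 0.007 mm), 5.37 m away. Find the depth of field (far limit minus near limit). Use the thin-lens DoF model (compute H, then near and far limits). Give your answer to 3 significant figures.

Hyperfocal distance H = f²/(N·c) + f = 20²/(6.3 × 0.007) + 20 = 400/0.0441 + 20 ≈ 9090.3 mm ≈ 9.090 m.
Near limit Dn = s·(H − f)/(H + s − 2f) = 5370 × (9090.3 − 20) / (9090.3 + 5370 − 2 × 20) = 5370 × 9070.3 / 14420.3 ≈ 3377.7 mm.
Far limit Df = s·(H − f)/(H − s) = 5370 × (9090.3 − 20) / (9090.3 − 5370) = 5370 × 9070.3 / 3720.3 ≈ 13092.4 mm.
Depth of field = Df − Dn = 13092.4 − 3377.7 ≈ 9714.7 mm ≈ 9.71 m.

9.71 m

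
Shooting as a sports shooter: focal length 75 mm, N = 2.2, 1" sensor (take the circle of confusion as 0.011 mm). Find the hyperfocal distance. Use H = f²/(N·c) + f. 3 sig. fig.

Hyperfocal distance H = f²/(N·c) + f = 75²/(2.2 × 0.011) + 75 = 5625/0.0242 + 75 ≈ 232513.0 mm ≈ 233 m.

233 m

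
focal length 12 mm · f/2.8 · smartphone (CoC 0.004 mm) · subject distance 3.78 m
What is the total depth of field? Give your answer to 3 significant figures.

Hyperfocal distance H = f²/(N·c) + f = 12²/(2.8 × 0.004) + 12 = 144/0.0112 + 12 ≈ 12869.1 mm ≈ 12.87 m.
Near limit Dn = s·(H − f)/(H + s − 2f) = 3780 × (12869.1 − 12) / (12869.1 + 3780 − 2 × 12) = 3780 × 12857.1 / 16625.1 ≈ 2923.3 mm.
Far limit Df = s·(H − f)/(H − s) = 3780 × (12869.1 − 12) / (12869.1 − 3780) = 3780 × 12857.1 / 9089.1 ≈ 5347.0 mm.
Depth of field = Df − Dn = 5347.0 − 2923.3 ≈ 2423.7 mm ≈ 2.42 m.

2.42 m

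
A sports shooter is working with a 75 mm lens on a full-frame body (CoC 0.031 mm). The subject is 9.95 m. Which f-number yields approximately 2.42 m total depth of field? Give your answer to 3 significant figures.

f/2.20

Write h = H − f = f²/(N·c). The thin-lens limits are Dn = s·h/(h + (s−f)) and Df = s·h/(h − (s−f)), so DoF = Df − Dn = 2·s·(s−f)·h / (h² − (s−f)²).
That is a quadratic in h: DoF·h² − 2·s·(s−f)·h − DoF·(s−f)² = 0 ⇒ h = (s−f)·(s + √(s² + DoF²)) / DoF = 9875 × (9950 + √(9950² + 2420²)) / 2420 = 9875 × (9950 + 10240.1) / 2420 ≈ 82387 mm.
Then N = f²/(c·h) = 75² / (0.031 × 82387) = 5625 / 2554.0 ≈ 2.20.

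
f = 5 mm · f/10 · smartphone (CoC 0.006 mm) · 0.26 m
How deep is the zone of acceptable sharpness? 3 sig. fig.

0.509 m

Hyperfocal distance H = f²/(N·c) + f = 5²/(10 × 0.006) + 5 = 25/0.06 + 5 ≈ 421.7 mm ≈ 0.422 m.
Near limit Dn = s·(H − f)/(H + s − 2f) = 260 × (421.7 − 5) / (421.7 + 260 − 2 × 5) = 260 × 416.7 / 671.7 ≈ 161.29 mm.
Far limit Df = s·(H − f)/(H − s) = 260 × (421.7 − 5) / (421.7 − 260) = 260 × 416.7 / 161.7 ≈ 670.10 mm.
Depth of field = Df − Dn = 670.10 − 161.29 ≈ 508.81 mm ≈ 0.509 m.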